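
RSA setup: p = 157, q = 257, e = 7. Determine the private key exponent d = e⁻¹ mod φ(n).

φ(n) = (p−1)(q−1) = 156·256 = 39936.
Need d with 7·d ≡ 1 (mod 39936). Apply the extended Euclidean algorithm:
39936 = 5705·7 + 1
7 = 7·1 + 0
Back-substitute:
1 = 39936 − 5705·7
So 7·(-5705) ≡ 1 (mod 39936), hence d ≡ -5705 ≡ 34231 (mod 39936).

34231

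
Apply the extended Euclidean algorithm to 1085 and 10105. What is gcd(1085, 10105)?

5

Euclidean algorithm:
10105 = 9*1085 + 340
1085 = 3*340 + 65
340 = 5*65 + 15
65 = 4*15 + 5
15 = 3*5 + 0
gcd(1085, 10105) = 5.
Express as a combination:
5 = 65 − 4·15
5 = −4·340 + 21·65
5 = 21·1085 − 67·340
5 = −67·10105 + 624·1085
So 5 = (-67)·10105 + (624)·1085.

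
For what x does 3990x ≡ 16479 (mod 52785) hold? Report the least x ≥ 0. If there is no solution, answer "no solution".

gcd(3990, 52785):
52785 = 13×3990 + 915
3990 = 4×915 + 330
915 = 2×330 + 255
330 = 1×255 + 75
255 = 3×75 + 30
75 = 2×30 + 15
30 = 2×15 + 0
gcd = 15, but 15 ∤ 16479, so the congruence has no solution.

no solution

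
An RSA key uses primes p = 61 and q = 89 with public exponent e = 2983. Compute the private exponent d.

φ(n) = (p−1)(q−1) = 60·88 = 5280.
Need d with 2983·d ≡ 1 (mod 5280). Apply the extended Euclidean algorithm:
5280 = 1·2983 + 2297
2983 = 1·2297 + 686
2297 = 3·686 + 239
686 = 2·239 + 208
239 = 1·208 + 31
208 = 6·31 + 22
31 = 1·22 + 9
22 = 2·9 + 4
9 = 2·4 + 1
4 = 4·1 + 0
Back-substitute:
1 = 9 − 2·4
1 = −2·22 + 5·9
1 = 5·31 − 7·22
1 = −7·208 + 47·31
1 = 47·239 − 54·208
1 = −54·686 + 155·239
1 = 155·2297 − 519·686
1 = −519·2983 + 674·2297
1 = 674·5280 − 1193·2983
So 2983·(-1193) ≡ 1 (mod 5280), hence d ≡ -1193 ≡ 4087 (mod 5280).

4087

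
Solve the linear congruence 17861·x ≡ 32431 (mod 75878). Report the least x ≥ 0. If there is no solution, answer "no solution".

14123

First find gcd(17861, 75878):
75878 = 4×17861 + 4434
17861 = 4×4434 + 125
4434 = 35×125 + 59
125 = 2×59 + 7
59 = 8×7 + 3
7 = 2×3 + 1
3 = 3×1 + 0
gcd = 1, so a unique solution mod 75878 exists.
Back-substitute for the Bézout coefficients:
1 = 7 − 2·3
1 = −2·59 + 17·7
1 = 17·125 − 36·59
1 = −36·4434 + 1277·125
1 = 1277·17861 − 5144·4434
1 = −5144·75878 + 21853·17861
So 17861·(21853) ≡ 1 (mod 75878), giving 17861⁻¹ ≡ 21853.
x ≡ 17861⁻¹·32431 ≡ 21853·32431 ≡ 14123 (mod 75878).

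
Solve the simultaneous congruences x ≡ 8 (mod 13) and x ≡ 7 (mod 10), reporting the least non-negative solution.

Write x = 8 + 13·k. Then 13·k ≡ 7 − 8 ≡ 9 (mod 10).
Need 13⁻¹ mod 10. Extended Euclid on (10, 3):
10 = 3·3 + 1
3 = 3·1 + 0
Back-substitute:
1 = 10 − 3·3
13⁻¹ ≡ 7 (mod 10), so k ≡ 7·9 ≡ 3 (mod 10).
x = 8 + 13·3 = 47.

47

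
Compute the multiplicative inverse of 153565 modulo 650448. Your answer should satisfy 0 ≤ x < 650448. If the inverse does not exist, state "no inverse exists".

Run Euclid on (650448, 153565):
650448 = 4·153565 + 36188
153565 = 4·36188 + 8813
36188 = 4·8813 + 936
8813 = 9·936 + 389
936 = 2·389 + 158
389 = 2·158 + 73
158 = 2·73 + 12
73 = 6·12 + 1
12 = 12·1 + 0
The gcd is 1. Working backward:
1 = 73 − 6·12
1 = −6·158 + 13·73
1 = 13·389 − 32·158
1 = −32·936 + 77·389
1 = 77·8813 − 725·936
1 = −725·36188 + 2977·8813
1 = 2977·153565 − 12633·36188
1 = −12633·650448 + 53509·153565
So 153565·53509 ≡ 1 (mod 650448).

53509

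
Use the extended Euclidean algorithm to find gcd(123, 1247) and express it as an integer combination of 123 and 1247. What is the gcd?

Euclidean algorithm:
1247 = 10·123 + 17
123 = 7·17 + 4
17 = 4·4 + 1
4 = 4·1 + 0
gcd(123, 1247) = 1.
Express as a combination:
1 = 17 − 4·4
1 = −4·123 + 29·17
1 = 29·1247 − 294·123
So 1 = (29)·1247 + (-294)·123.

1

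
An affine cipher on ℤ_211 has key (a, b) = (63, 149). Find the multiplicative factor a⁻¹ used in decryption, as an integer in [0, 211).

Apply the Euclidean algorithm to 211 and 63:
211 = 3*63 + 22
63 = 2*22 + 19
22 = 1*19 + 3
19 = 6*3 + 1
3 = 3*1 + 0
The gcd is 1. Working backward:
1 = 19 − 6·3
1 = −6·22 + 7·19
1 = 7·63 − 20·22
1 = −20·211 + 67·63
So 63·67 ≡ 1 (mod 211).

67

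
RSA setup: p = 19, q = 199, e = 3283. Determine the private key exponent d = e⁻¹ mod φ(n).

2803

φ(n) = (p−1)(q−1) = 18·198 = 3564.
Need d with 3283·d ≡ 1 (mod 3564). Apply the extended Euclidean algorithm:
3564 = 1*3283 + 281
3283 = 11*281 + 192
281 = 1*192 + 89
192 = 2*89 + 14
89 = 6*14 + 5
14 = 2*5 + 4
5 = 1*4 + 1
4 = 4*1 + 0
Back-substitute:
1 = 5 − 4
1 = −14 + 3·5
1 = 3·89 − 19·14
1 = −19·192 + 41·89
1 = 41·281 − 60·192
1 = −60·3283 + 701·281
1 = 701·3564 − 761·3283
So 3283·(-761) ≡ 1 (mod 3564), hence d ≡ -761 ≡ 2803 (mod 3564).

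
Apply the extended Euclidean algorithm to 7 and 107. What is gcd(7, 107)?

1

Euclidean algorithm:
107 = 15·7 + 2
7 = 3·2 + 1
2 = 2·1 + 0
gcd(7, 107) = 1.
Back-substituting:
1 = 7 − 3·2
1 = −3·107 + 46·7
So 1 = (-3)·107 + (46)·7.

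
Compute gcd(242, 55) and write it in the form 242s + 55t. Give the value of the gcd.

11

Apply Euclid's algorithm to 242 and 55:
242 = 4*55 + 22
55 = 2*22 + 11
22 = 2*11 + 0
gcd(242, 55) = 11.
Express as a combination:
11 = 55 − 2·22
11 = −2·242 + 9·55
So 11 = (-2)·242 + (9)·55.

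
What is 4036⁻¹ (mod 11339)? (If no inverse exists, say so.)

9083

gcd(11339, 4036) by repeated division:
11339 = 2·4036 + 3267
4036 = 1·3267 + 769
3267 = 4·769 + 191
769 = 4·191 + 5
191 = 38·5 + 1
5 = 5·1 + 0
The gcd is 1. Working backward:
1 = 191 − 38·5
1 = −38·769 + 153·191
1 = 153·3267 − 650·769
1 = −650·4036 + 803·3267
1 = 803·11339 − 2256·4036
Thus 4036·(-2256) ≡ 1 (mod 11339); reducing, -2256 mod 11339 = 9083.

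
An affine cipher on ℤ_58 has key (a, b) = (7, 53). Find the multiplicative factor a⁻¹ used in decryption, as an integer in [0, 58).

Apply the Euclidean algorithm to 58 and 7:
58 = 8*7 + 2
7 = 3*2 + 1
2 = 2*1 + 0
Since gcd(7, 58) = 1, back-substitute to write 1 as a combination:
1 = 7 − 3·2
1 = −3·58 + 25·7
So 7·25 ≡ 1 (mod 58).

25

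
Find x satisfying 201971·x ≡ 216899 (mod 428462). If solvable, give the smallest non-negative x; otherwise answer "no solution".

First find gcd(201971, 428462):
428462 = 2*201971 + 24520
201971 = 8*24520 + 5811
24520 = 4*5811 + 1276
5811 = 4*1276 + 707
1276 = 1*707 + 569
707 = 1*569 + 138
569 = 4*138 + 17
138 = 8*17 + 2
17 = 8*2 + 1
2 = 2*1 + 0
gcd = 1, so a unique solution mod 428462 exists.
Back-substitute for the Bézout coefficients:
1 = 17 − 8·2
1 = −8·138 + 65·17
1 = 65·569 − 268·138
1 = −268·707 + 333·569
1 = 333·1276 − 601·707
1 = −601·5811 + 2737·1276
1 = 2737·24520 − 11549·5811
1 = −11549·201971 + 95129·24520
1 = 95129·428462 − 201807·201971
So 201971·(-201807) ≡ 1 (mod 428462), giving 201971⁻¹ ≡ 226655.
x ≡ 201971⁻¹·216899 ≡ 226655·216899 ≡ 369889 (mod 428462).

369889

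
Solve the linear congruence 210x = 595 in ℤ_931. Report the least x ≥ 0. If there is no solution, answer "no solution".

First find gcd(210, 931):
931 = 4×210 + 91
210 = 2×91 + 28
91 = 3×28 + 7
28 = 4×7 + 0
gcd = 7 and 7 | 595, so solutions exist. Divide through by 7: 30x ≡ 85 (mod 133).
Now find 30⁻¹ mod 133:
133 = 4×30 + 13
30 = 2×13 + 4
13 = 3×4 + 1
4 = 4×1 + 0
Back-substitute:
1 = 13 − 3·4
1 = −3·30 + 7·13
1 = 7·133 − 31·30
So 30·(-31) ≡ 1 (mod 133), i.e. 30⁻¹ ≡ 102.
Then x ≡ 102·85 ≡ 25 (mod 133); the smallest non-negative solution is x = 25.

25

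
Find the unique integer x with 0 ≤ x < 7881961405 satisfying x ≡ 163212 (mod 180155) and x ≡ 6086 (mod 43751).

3752791862

Write x = 163212 + 180155·k. Then 180155·k ≡ 6086 − 163212 ≡ 17878 (mod 43751).
Need 180155⁻¹ mod 43751. Extended Euclid on (43751, 5151):
43751 = 8*5151 + 2543
5151 = 2*2543 + 65
2543 = 39*65 + 8
65 = 8*8 + 1
8 = 8*1 + 0
Back-substitute:
1 = 65 − 8·8
1 = −8·2543 + 313·65
1 = 313·5151 − 634·2543
1 = −634·43751 + 5385·5151
180155⁻¹ ≡ 5385 (mod 43751), so k ≡ 5385·17878 ≡ 20830 (mod 43751).
x = 163212 + 180155·20830 = 3752791862.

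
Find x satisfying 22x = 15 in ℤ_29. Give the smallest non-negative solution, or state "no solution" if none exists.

2

First find gcd(22, 29):
29 = 1×22 + 7
22 = 3×7 + 1
7 = 7×1 + 0
gcd = 1, so a unique solution mod 29 exists.
Back-substitute for the Bézout coefficients:
1 = 22 − 3·7
1 = −3·29 + 4·22
So 22·(4) ≡ 1 (mod 29), giving 22⁻¹ ≡ 4.
x ≡ 22⁻¹·15 ≡ 4·15 ≡ 2 (mod 29).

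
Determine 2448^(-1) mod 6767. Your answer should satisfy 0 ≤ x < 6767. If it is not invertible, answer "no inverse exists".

Run Euclid on (6767, 2448):
6767 = 2·2448 + 1871
2448 = 1·1871 + 577
1871 = 3·577 + 140
577 = 4·140 + 17
140 = 8·17 + 4
17 = 4·4 + 1
4 = 4·1 + 0
Since gcd(2448, 6767) = 1, back-substitute to write 1 as a combination:
1 = 17 − 4·4
1 = −4·140 + 33·17
1 = 33·577 − 136·140
1 = −136·1871 + 441·577
1 = 441·2448 − 577·1871
1 = −577·6767 + 1595·2448
So 2448·1595 ≡ 1 (mod 6767).

1595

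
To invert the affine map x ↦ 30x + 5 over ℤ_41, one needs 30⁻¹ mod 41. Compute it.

Run Euclid on (41, 30):
41 = 1*30 + 11
30 = 2*11 + 8
11 = 1*8 + 3
8 = 2*3 + 2
3 = 1*2 + 1
2 = 2*1 + 0
Since gcd(30, 41) = 1, back-substitute to write 1 as a combination:
1 = 3 − 2
1 = −8 + 3·3
1 = 3·11 − 4·8
1 = −4·30 + 11·11
1 = 11·41 − 15·30
Hence 30⁻¹ ≡ -15 ≡ 26 (mod 41).

26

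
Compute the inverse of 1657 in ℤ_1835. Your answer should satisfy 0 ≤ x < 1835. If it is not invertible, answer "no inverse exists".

Extended Euclidean algorithm:
1835 = 1·1657 + 178
1657 = 9·178 + 55
178 = 3·55 + 13
55 = 4·13 + 3
13 = 4·3 + 1
3 = 3·1 + 0
gcd = 1, so the inverse exists. Back-substitute:
1 = 13 − 4·3
1 = −4·55 + 17·13
1 = 17·178 − 55·55
1 = −55·1657 + 512·178
1 = 512·1835 − 567·1657
So 1657·(-567) ≡ 1 (mod 1835), and -567 ≡ 1268 (mod 1835).

1268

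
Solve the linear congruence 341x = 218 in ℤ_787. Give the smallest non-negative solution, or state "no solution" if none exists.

First find gcd(341, 787):
787 = 2·341 + 105
341 = 3·105 + 26
105 = 4·26 + 1
26 = 26·1 + 0
gcd = 1, so a unique solution mod 787 exists.
Back-substitute for the Bézout coefficients:
1 = 105 − 4·26
1 = −4·341 + 13·105
1 = 13·787 − 30·341
So 341·(-30) ≡ 1 (mod 787), giving 341⁻¹ ≡ 757.
x ≡ 341⁻¹·218 ≡ 757·218 ≡ 543 (mod 787).

543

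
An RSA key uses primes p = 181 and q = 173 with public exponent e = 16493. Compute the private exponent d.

φ(n) = (p−1)(q−1) = 180·172 = 30960.
Need d with 16493·d ≡ 1 (mod 30960). Apply the extended Euclidean algorithm:
30960 = 1*16493 + 14467
16493 = 1*14467 + 2026
14467 = 7*2026 + 285
2026 = 7*285 + 31
285 = 9*31 + 6
31 = 5*6 + 1
6 = 6*1 + 0
Back-substitute:
1 = 31 − 5·6
1 = −5·285 + 46·31
1 = 46·2026 − 327·285
1 = −327·14467 + 2335·2026
1 = 2335·16493 − 2662·14467
1 = −2662·30960 + 4997·16493
So 16493·4997 ≡ 1 (mod 30960), hence d = 4997.

4997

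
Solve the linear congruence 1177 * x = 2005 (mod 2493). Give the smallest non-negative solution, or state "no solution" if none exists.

1675

First find gcd(1177, 2493):
2493 = 2×1177 + 139
1177 = 8×139 + 65
139 = 2×65 + 9
65 = 7×9 + 2
9 = 4×2 + 1
2 = 2×1 + 0
gcd = 1, so a unique solution mod 2493 exists.
Back-substitute for the Bézout coefficients:
1 = 9 − 4·2
1 = −4·65 + 29·9
1 = 29·139 − 62·65
1 = −62·1177 + 525·139
1 = 525·2493 − 1112·1177
So 1177·(-1112) ≡ 1 (mod 2493), giving 1177⁻¹ ≡ 1381.
x ≡ 1177⁻¹·2005 ≡ 1381·2005 ≡ 1675 (mod 2493).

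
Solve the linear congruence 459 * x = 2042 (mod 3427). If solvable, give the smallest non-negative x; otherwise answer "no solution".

First find gcd(459, 3427):
3427 = 7·459 + 214
459 = 2·214 + 31
214 = 6·31 + 28
31 = 1·28 + 3
28 = 9·3 + 1
3 = 3·1 + 0
gcd = 1, so a unique solution mod 3427 exists.
Back-substitute for the Bézout coefficients:
1 = 28 − 9·3
1 = −9·31 + 10·28
1 = 10·214 − 69·31
1 = −69·459 + 148·214
1 = 148·3427 − 1105·459
So 459·(-1105) ≡ 1 (mod 3427), giving 459⁻¹ ≡ 2322.
x ≡ 459⁻¹·2042 ≡ 2322·2042 ≡ 1983 (mod 3427).

1983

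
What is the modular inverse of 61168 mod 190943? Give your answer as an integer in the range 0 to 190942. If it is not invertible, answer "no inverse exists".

Run Euclid on (190943, 61168):
190943 = 3·61168 + 7439
61168 = 8·7439 + 1656
7439 = 4·1656 + 815
1656 = 2·815 + 26
815 = 31·26 + 9
26 = 2·9 + 8
9 = 1·8 + 1
8 = 8·1 + 0
gcd = 1, so the inverse exists. Back-substitute:
1 = 9 − 8
1 = −26 + 3·9
1 = 3·815 − 94·26
1 = −94·1656 + 191·815
1 = 191·7439 − 858·1656
1 = −858·61168 + 7055·7439
1 = 7055·190943 − 22023·61168
So 61168·(-22023) ≡ 1 (mod 190943), and -22023 ≡ 168920 (mod 190943).

168920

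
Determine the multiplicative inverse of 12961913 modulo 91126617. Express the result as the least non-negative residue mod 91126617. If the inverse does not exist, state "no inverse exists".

Apply the Euclidean algorithm to 91126617 and 12961913:
91126617 = 7*12961913 + 393226
12961913 = 32*393226 + 378681
393226 = 1*378681 + 14545
378681 = 26*14545 + 511
14545 = 28*511 + 237
511 = 2*237 + 37
237 = 6*37 + 15
37 = 2*15 + 7
15 = 2*7 + 1
7 = 7*1 + 0
gcd = 1, so the inverse exists. Back-substitute:
1 = 15 − 2·7
1 = −2·37 + 5·15
1 = 5·237 − 32·37
1 = −32·511 + 69·237
1 = 69·14545 − 1964·511
1 = −1964·378681 + 51133·14545
1 = 51133·393226 − 53097·378681
1 = −53097·12961913 + 1750237·393226
1 = 1750237·91126617 − 12304756·12961913
Hence 12961913⁻¹ ≡ -12304756 ≡ 78821861 (mod 91126617).

78821861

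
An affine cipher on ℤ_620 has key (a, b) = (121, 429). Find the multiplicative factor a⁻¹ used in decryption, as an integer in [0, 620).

41

Extended Euclidean algorithm:
620 = 5×121 + 15
121 = 8×15 + 1
15 = 15×1 + 0
The gcd is 1. Working backward:
1 = 121 − 8·15
1 = −8·620 + 41·121
So 121·41 ≡ 1 (mod 620).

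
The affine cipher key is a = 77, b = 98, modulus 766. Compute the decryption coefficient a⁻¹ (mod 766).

577

Extended Euclidean algorithm:
766 = 9*77 + 73
77 = 1*73 + 4
73 = 18*4 + 1
4 = 4*1 + 0
The gcd is 1. Working backward:
1 = 73 − 18·4
1 = −18·77 + 19·73
1 = 19·766 − 189·77
So 77·(-189) ≡ 1 (mod 766), and -189 ≡ 577 (mod 766).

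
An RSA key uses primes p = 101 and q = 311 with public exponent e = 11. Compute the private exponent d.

14091

φ(n) = (p−1)(q−1) = 100·310 = 31000.
Need d with 11·d ≡ 1 (mod 31000). Apply the extended Euclidean algorithm:
31000 = 2818×11 + 2
11 = 5×2 + 1
2 = 2×1 + 0
Back-substitute:
1 = 11 − 5·2
1 = −5·31000 + 14091·11
So 11·14091 ≡ 1 (mod 31000), hence d = 14091.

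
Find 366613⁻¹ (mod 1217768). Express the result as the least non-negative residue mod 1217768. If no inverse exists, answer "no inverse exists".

Apply the Euclidean algorithm to 1217768 and 366613:
1217768 = 3*366613 + 117929
366613 = 3*117929 + 12826
117929 = 9*12826 + 2495
12826 = 5*2495 + 351
2495 = 7*351 + 38
351 = 9*38 + 9
38 = 4*9 + 2
9 = 4*2 + 1
2 = 2*1 + 0
Since gcd(366613, 1217768) = 1, back-substitute to write 1 as a combination:
1 = 9 − 4·2
1 = −4·38 + 17·9
1 = 17·351 − 157·38
1 = −157·2495 + 1116·351
1 = 1116·12826 − 5737·2495
1 = −5737·117929 + 52749·12826
1 = 52749·366613 − 163984·117929
1 = −163984·1217768 + 544701·366613
So 366613·544701 ≡ 1 (mod 1217768).

544701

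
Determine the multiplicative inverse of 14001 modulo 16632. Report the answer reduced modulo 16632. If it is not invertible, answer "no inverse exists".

Compute gcd(14001, 16632):
16632 = 1×14001 + 2631
14001 = 5×2631 + 846
2631 = 3×846 + 93
846 = 9×93 + 9
93 = 10×9 + 3
9 = 3×3 + 0
Since gcd = 3 > 1, 14001 is not a unit mod 16632.

no inverse exists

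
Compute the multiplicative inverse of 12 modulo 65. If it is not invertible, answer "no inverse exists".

gcd(65, 12) by repeated division:
65 = 5·12 + 5
12 = 2·5 + 2
5 = 2·2 + 1
2 = 2·1 + 0
The gcd is 1. Working backward:
1 = 5 − 2·2
1 = −2·12 + 5·5
1 = 5·65 − 27·12
Thus 12·(-27) ≡ 1 (mod 65); reducing, -27 mod 65 = 38.

38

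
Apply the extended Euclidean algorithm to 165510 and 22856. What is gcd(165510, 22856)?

2

Apply Euclid's algorithm to 165510 and 22856:
165510 = 7·22856 + 5518
22856 = 4·5518 + 784
5518 = 7·784 + 30
784 = 26·30 + 4
30 = 7·4 + 2
4 = 2·2 + 0
gcd(165510, 22856) = 2.
Back-substituting:
2 = 30 − 7·4
2 = −7·784 + 183·30
2 = 183·5518 − 1288·784
2 = −1288·22856 + 5335·5518
2 = 5335·165510 − 38633·22856
So 2 = (5335)·165510 + (-38633)·22856.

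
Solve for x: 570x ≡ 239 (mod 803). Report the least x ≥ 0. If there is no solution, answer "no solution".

First find gcd(570, 803):
803 = 1×570 + 233
570 = 2×233 + 104
233 = 2×104 + 25
104 = 4×25 + 4
25 = 6×4 + 1
4 = 4×1 + 0
gcd = 1, so a unique solution mod 803 exists.
Back-substitute for the Bézout coefficients:
1 = 25 − 6·4
1 = −6·104 + 25·25
1 = 25·233 − 56·104
1 = −56·570 + 137·233
1 = 137·803 − 193·570
So 570·(-193) ≡ 1 (mod 803), giving 570⁻¹ ≡ 610.
x ≡ 570⁻¹·239 ≡ 610·239 ≡ 447 (mod 803).

447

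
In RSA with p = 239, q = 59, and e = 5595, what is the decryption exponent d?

φ(n) = (p−1)(q−1) = 238·58 = 13804.
Need d with 5595·d ≡ 1 (mod 13804). Apply the extended Euclidean algorithm:
13804 = 2·5595 + 2614
5595 = 2·2614 + 367
2614 = 7·367 + 45
367 = 8·45 + 7
45 = 6·7 + 3
7 = 2·3 + 1
3 = 3·1 + 0
Back-substitute:
1 = 7 − 2·3
1 = −2·45 + 13·7
1 = 13·367 − 106·45
1 = −106·2614 + 755·367
1 = 755·5595 − 1616·2614
1 = −1616·13804 + 3987·5595
So 5595·3987 ≡ 1 (mod 13804), hence d = 3987.

3987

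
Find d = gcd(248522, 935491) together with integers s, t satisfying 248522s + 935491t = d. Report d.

Repeated division:
935491 = 3·248522 + 189925
248522 = 1·189925 + 58597
189925 = 3·58597 + 14134
58597 = 4·14134 + 2061
14134 = 6·2061 + 1768
2061 = 1·1768 + 293
1768 = 6·293 + 10
293 = 29·10 + 3
10 = 3·3 + 1
3 = 3·1 + 0
gcd(248522, 935491) = 1.
Back-substituting:
1 = 10 − 3·3
1 = −3·293 + 88·10
1 = 88·1768 − 531·293
1 = −531·2061 + 619·1768
1 = 619·14134 − 4245·2061
1 = −4245·58597 + 17599·14134
1 = 17599·189925 − 57042·58597
1 = −57042·248522 + 74641·189925
1 = 74641·935491 − 280965·248522
So 1 = (74641)·935491 + (-280965)·248522.

1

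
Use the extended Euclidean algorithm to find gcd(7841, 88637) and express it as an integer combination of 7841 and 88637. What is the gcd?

1

Euclidean algorithm:
88637 = 11·7841 + 2386
7841 = 3·2386 + 683
2386 = 3·683 + 337
683 = 2·337 + 9
337 = 37·9 + 4
9 = 2·4 + 1
4 = 4·1 + 0
gcd(7841, 88637) = 1.
Express as a combination:
1 = 9 − 2·4
1 = −2·337 + 75·9
1 = 75·683 − 152·337
1 = −152·2386 + 531·683
1 = 531·7841 − 1745·2386
1 = −1745·88637 + 19726·7841
So 1 = (-1745)·88637 + (19726)·7841.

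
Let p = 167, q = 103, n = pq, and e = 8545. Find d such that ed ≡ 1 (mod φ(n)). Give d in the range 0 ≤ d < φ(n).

9109

φ(n) = (p−1)(q−1) = 166·102 = 16932.
Need d with 8545·d ≡ 1 (mod 16932). Apply the extended Euclidean algorithm:
16932 = 1·8545 + 8387
8545 = 1·8387 + 158
8387 = 53·158 + 13
158 = 12·13 + 2
13 = 6·2 + 1
2 = 2·1 + 0
Back-substitute:
1 = 13 − 6·2
1 = −6·158 + 73·13
1 = 73·8387 − 3875·158
1 = −3875·8545 + 3948·8387
1 = 3948·16932 − 7823·8545
So 8545·(-7823) ≡ 1 (mod 16932), hence d ≡ -7823 ≡ 9109 (mod 16932).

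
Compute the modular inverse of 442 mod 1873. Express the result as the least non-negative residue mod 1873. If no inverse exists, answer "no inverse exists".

Run Euclid on (1873, 442):
1873 = 4·442 + 105
442 = 4·105 + 22
105 = 4·22 + 17
22 = 1·17 + 5
17 = 3·5 + 2
5 = 2·2 + 1
2 = 2·1 + 0
gcd = 1, so the inverse exists. Back-substitute:
1 = 5 − 2·2
1 = −2·17 + 7·5
1 = 7·22 − 9·17
1 = −9·105 + 43·22
1 = 43·442 − 181·105
1 = −181·1873 + 767·442
So 442·767 ≡ 1 (mod 1873).

767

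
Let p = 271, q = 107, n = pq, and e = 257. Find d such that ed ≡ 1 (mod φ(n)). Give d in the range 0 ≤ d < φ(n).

φ(n) = (p−1)(q−1) = 270·106 = 28620.
Need d with 257·d ≡ 1 (mod 28620). Apply the extended Euclidean algorithm:
28620 = 111*257 + 93
257 = 2*93 + 71
93 = 1*71 + 22
71 = 3*22 + 5
22 = 4*5 + 2
5 = 2*2 + 1
2 = 2*1 + 0
Back-substitute:
1 = 5 − 2·2
1 = −2·22 + 9·5
1 = 9·71 − 29·22
1 = −29·93 + 38·71
1 = 38·257 − 105·93
1 = −105·28620 + 11693·257
So 257·11693 ≡ 1 (mod 28620), hence d = 11693.

11693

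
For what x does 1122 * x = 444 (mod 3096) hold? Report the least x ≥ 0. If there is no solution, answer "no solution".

326

First find gcd(1122, 3096):
3096 = 2·1122 + 852
1122 = 1·852 + 270
852 = 3·270 + 42
270 = 6·42 + 18
42 = 2·18 + 6
18 = 3·6 + 0
gcd = 6 and 6 | 444, so solutions exist. Divide through by 6: 187x ≡ 74 (mod 516).
Now find 187⁻¹ mod 516:
516 = 2×187 + 142
187 = 1×142 + 45
142 = 3×45 + 7
45 = 6×7 + 3
7 = 2×3 + 1
3 = 3×1 + 0
Back-substitute:
1 = 7 − 2·3
1 = −2·45 + 13·7
1 = 13·142 − 41·45
1 = −41·187 + 54·142
1 = 54·516 − 149·187
So 187·(-149) ≡ 1 (mod 516), i.e. 187⁻¹ ≡ 367.
Then x ≡ 367·74 ≡ 326 (mod 516); the smallest non-negative solution is x = 326.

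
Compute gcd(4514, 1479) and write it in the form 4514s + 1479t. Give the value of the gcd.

Apply Euclid's algorithm to 4514 and 1479:
4514 = 3·1479 + 77
1479 = 19·77 + 16
77 = 4·16 + 13
16 = 1·13 + 3
13 = 4·3 + 1
3 = 3·1 + 0
gcd(4514, 1479) = 1.
Back-substituting:
1 = 13 − 4·3
1 = −4·16 + 5·13
1 = 5·77 − 24·16
1 = −24·1479 + 461·77
1 = 461·4514 − 1407·1479
So 1 = (461)·4514 + (-1407)·1479.

1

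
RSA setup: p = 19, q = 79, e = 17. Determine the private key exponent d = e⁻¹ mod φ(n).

413

φ(n) = (p−1)(q−1) = 18·78 = 1404.
Need d with 17·d ≡ 1 (mod 1404). Apply the extended Euclidean algorithm:
1404 = 82*17 + 10
17 = 1*10 + 7
10 = 1*7 + 3
7 = 2*3 + 1
3 = 3*1 + 0
Back-substitute:
1 = 7 − 2·3
1 = −2·10 + 3·7
1 = 3·17 − 5·10
1 = −5·1404 + 413·17
So 17·413 ≡ 1 (mod 1404), hence d = 413.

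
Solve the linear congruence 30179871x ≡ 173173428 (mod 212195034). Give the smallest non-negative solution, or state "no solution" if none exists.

6988916

First find gcd(30179871, 212195034):
212195034 = 7×30179871 + 935937
30179871 = 32×935937 + 229887
935937 = 4×229887 + 16389
229887 = 14×16389 + 441
16389 = 37×441 + 72
441 = 6×72 + 9
72 = 8×9 + 0
gcd = 9 and 9 | 173173428, so solutions exist. Divide through by 9: 3353319x ≡ 19241492 (mod 23577226).
Now find 3353319⁻¹ mod 23577226:
23577226 = 7×3353319 + 103993
3353319 = 32×103993 + 25543
103993 = 4×25543 + 1821
25543 = 14×1821 + 49
1821 = 37×49 + 8
49 = 6×8 + 1
8 = 8×1 + 0
Back-substitute:
1 = 49 − 6·8
1 = −6·1821 + 223·49
1 = 223·25543 − 3128·1821
1 = −3128·103993 + 12735·25543
1 = 12735·3353319 − 410648·103993
1 = −410648·23577226 + 2887271·3353319
So 3353319⁻¹ ≡ 2887271 (mod 23577226).
Then x ≡ 2887271·19241492 ≡ 6988916 (mod 23577226); the smallest non-negative solution is x = 6988916.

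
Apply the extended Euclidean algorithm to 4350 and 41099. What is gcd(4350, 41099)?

Apply Euclid's algorithm to 41099 and 4350:
41099 = 9·4350 + 1949
4350 = 2·1949 + 452
1949 = 4·452 + 141
452 = 3·141 + 29
141 = 4·29 + 25
29 = 1·25 + 4
25 = 6·4 + 1
4 = 4·1 + 0
gcd(4350, 41099) = 1.
Working backward:
1 = 25 − 6·4
1 = −6·29 + 7·25
1 = 7·141 − 34·29
1 = −34·452 + 109·141
1 = 109·1949 − 470·452
1 = −470·4350 + 1049·1949
1 = 1049·41099 − 9911·4350
So 1 = (1049)·41099 + (-9911)·4350.

1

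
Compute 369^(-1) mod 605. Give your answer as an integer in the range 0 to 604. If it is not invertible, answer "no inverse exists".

464

gcd(605, 369) by repeated division:
605 = 1×369 + 236
369 = 1×236 + 133
236 = 1×133 + 103
133 = 1×103 + 30
103 = 3×30 + 13
30 = 2×13 + 4
13 = 3×4 + 1
4 = 4×1 + 0
Since gcd(369, 605) = 1, back-substitute to write 1 as a combination:
1 = 13 − 3·4
1 = −3·30 + 7·13
1 = 7·103 − 24·30
1 = −24·133 + 31·103
1 = 31·236 − 55·133
1 = −55·369 + 86·236
1 = 86·605 − 141·369
Hence 369⁻¹ ≡ -141 ≡ 464 (mod 605).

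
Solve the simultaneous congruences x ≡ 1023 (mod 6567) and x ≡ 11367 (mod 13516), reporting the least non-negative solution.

28922091

Write x = 1023 + 6567·k. Then 6567·k ≡ 11367 − 1023 ≡ 10344 (mod 13516).
Need 6567⁻¹ mod 13516. Extended Euclid on (13516, 6567):
13516 = 2*6567 + 382
6567 = 17*382 + 73
382 = 5*73 + 17
73 = 4*17 + 5
17 = 3*5 + 2
5 = 2*2 + 1
2 = 2*1 + 0
Back-substitute:
1 = 5 − 2·2
1 = −2·17 + 7·5
1 = 7·73 − 30·17
1 = −30·382 + 157·73
1 = 157·6567 − 2699·382
1 = −2699·13516 + 5555·6567
6567⁻¹ ≡ 5555 (mod 13516), so k ≡ 5555·10344 ≡ 4404 (mod 13516).
x = 1023 + 6567·4404 = 28922091.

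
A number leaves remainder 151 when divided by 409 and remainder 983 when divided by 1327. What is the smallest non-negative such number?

250459

Write x = 151 + 409·k. Then 409·k ≡ 983 − 151 ≡ 832 (mod 1327).
Need 409⁻¹ mod 1327. Extended Euclid on (1327, 409):
1327 = 3×409 + 100
409 = 4×100 + 9
100 = 11×9 + 1
9 = 9×1 + 0
Back-substitute:
1 = 100 − 11·9
1 = −11·409 + 45·100
1 = 45·1327 − 146·409
409⁻¹ ≡ 1181 (mod 1327), so k ≡ 1181·832 ≡ 612 (mod 1327).
x = 151 + 409·612 = 250459.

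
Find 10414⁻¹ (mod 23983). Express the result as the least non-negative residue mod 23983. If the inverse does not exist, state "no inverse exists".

gcd(23983, 10414) by repeated division:
23983 = 2*10414 + 3155
10414 = 3*3155 + 949
3155 = 3*949 + 308
949 = 3*308 + 25
308 = 12*25 + 8
25 = 3*8 + 1
8 = 8*1 + 0
The gcd is 1. Working backward:
1 = 25 − 3·8
1 = −3·308 + 37·25
1 = 37·949 − 114·308
1 = −114·3155 + 379·949
1 = 379·10414 − 1251·3155
1 = −1251·23983 + 2881·10414
So 10414·2881 ≡ 1 (mod 23983).

2881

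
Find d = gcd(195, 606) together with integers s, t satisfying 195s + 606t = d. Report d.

3

Euclidean algorithm:
606 = 3·195 + 21
195 = 9·21 + 6
21 = 3·6 + 3
6 = 2·3 + 0
gcd(195, 606) = 3.
Express as a combination:
3 = 21 − 3·6
3 = −3·195 + 28·21
3 = 28·606 − 87·195
So 3 = (28)·606 + (-87)·195.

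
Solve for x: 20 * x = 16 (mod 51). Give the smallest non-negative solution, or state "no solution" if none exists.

11

First find gcd(20, 51):
51 = 2×20 + 11
20 = 1×11 + 9
11 = 1×9 + 2
9 = 4×2 + 1
2 = 2×1 + 0
gcd = 1, so a unique solution mod 51 exists.
Back-substitute for the Bézout coefficients:
1 = 9 − 4·2
1 = −4·11 + 5·9
1 = 5·20 − 9·11
1 = −9·51 + 23·20
So 20·(23) ≡ 1 (mod 51), giving 20⁻¹ ≡ 23.
x ≡ 20⁻¹·16 ≡ 23·16 ≡ 11 (mod 51).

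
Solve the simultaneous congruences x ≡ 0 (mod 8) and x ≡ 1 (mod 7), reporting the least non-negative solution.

8

Write x = 0 + 8·k. Then 8·k ≡ 1 − 0 ≡ 1 (mod 7).
Need 8⁻¹ mod 7. Extended Euclid on (7, 1):
7 = 7*1 + 0
8⁻¹ ≡ 1 (mod 7), so k ≡ 1·1 ≡ 1 (mod 7).
x = 0 + 8·1 = 8.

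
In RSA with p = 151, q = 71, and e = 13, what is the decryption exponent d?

8077

φ(n) = (p−1)(q−1) = 150·70 = 10500.
Need d with 13·d ≡ 1 (mod 10500). Apply the extended Euclidean algorithm:
10500 = 807×13 + 9
13 = 1×9 + 4
9 = 2×4 + 1
4 = 4×1 + 0
Back-substitute:
1 = 9 − 2·4
1 = −2·13 + 3·9
1 = 3·10500 − 2423·13
So 13·(-2423) ≡ 1 (mod 10500), hence d ≡ -2423 ≡ 8077 (mod 10500).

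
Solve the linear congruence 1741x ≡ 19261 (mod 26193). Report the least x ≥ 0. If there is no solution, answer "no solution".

6706

First find gcd(1741, 26193):
26193 = 15×1741 + 78
1741 = 22×78 + 25
78 = 3×25 + 3
25 = 8×3 + 1
3 = 3×1 + 0
gcd = 1, so a unique solution mod 26193 exists.
Back-substitute for the Bézout coefficients:
1 = 25 − 8·3
1 = −8·78 + 25·25
1 = 25·1741 − 558·78
1 = −558·26193 + 8395·1741
So 1741·(8395) ≡ 1 (mod 26193), giving 1741⁻¹ ≡ 8395.
x ≡ 1741⁻¹·19261 ≡ 8395·19261 ≡ 6706 (mod 26193).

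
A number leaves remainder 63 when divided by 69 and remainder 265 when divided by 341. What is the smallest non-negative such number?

Write x = 63 + 69·k. Then 69·k ≡ 265 − 63 ≡ 202 (mod 341).
Need 69⁻¹ mod 341. Extended Euclid on (341, 69):
341 = 4*69 + 65
69 = 1*65 + 4
65 = 16*4 + 1
4 = 4*1 + 0
Back-substitute:
1 = 65 − 16·4
1 = −16·69 + 17·65
1 = 17·341 − 84·69
69⁻¹ ≡ 257 (mod 341), so k ≡ 257·202 ≡ 82 (mod 341).
x = 63 + 69·82 = 5721.

5721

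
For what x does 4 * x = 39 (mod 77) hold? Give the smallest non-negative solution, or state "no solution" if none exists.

29

First find gcd(4, 77):
77 = 19×4 + 1
4 = 4×1 + 0
gcd = 1, so a unique solution mod 77 exists.
Back-substitute for the Bézout coefficients:
1 = 77 − 19·4
So 4·(-19) ≡ 1 (mod 77), giving 4⁻¹ ≡ 58.
x ≡ 4⁻¹·39 ≡ 58·39 ≡ 29 (mod 77).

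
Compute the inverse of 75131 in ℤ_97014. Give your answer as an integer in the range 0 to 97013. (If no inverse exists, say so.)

Run Euclid on (97014, 75131):
97014 = 1×75131 + 21883
75131 = 3×21883 + 9482
21883 = 2×9482 + 2919
9482 = 3×2919 + 725
2919 = 4×725 + 19
725 = 38×19 + 3
19 = 6×3 + 1
3 = 3×1 + 0
gcd = 1, so the inverse exists. Back-substitute:
1 = 19 − 6·3
1 = −6·725 + 229·19
1 = 229·2919 − 922·725
1 = −922·9482 + 2995·2919
1 = 2995·21883 − 6912·9482
1 = −6912·75131 + 23731·21883
1 = 23731·97014 − 30643·75131
So 75131·(-30643) ≡ 1 (mod 97014), and -30643 ≡ 66371 (mod 97014).

66371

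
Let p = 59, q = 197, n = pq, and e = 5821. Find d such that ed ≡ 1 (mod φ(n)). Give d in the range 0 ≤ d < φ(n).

9501

φ(n) = (p−1)(q−1) = 58·196 = 11368.
Need d with 5821·d ≡ 1 (mod 11368). Apply the extended Euclidean algorithm:
11368 = 1×5821 + 5547
5821 = 1×5547 + 274
5547 = 20×274 + 67
274 = 4×67 + 6
67 = 11×6 + 1
6 = 6×1 + 0
Back-substitute:
1 = 67 − 11·6
1 = −11·274 + 45·67
1 = 45·5547 − 911·274
1 = −911·5821 + 956·5547
1 = 956·11368 − 1867·5821
So 5821·(-1867) ≡ 1 (mod 11368), hence d ≡ -1867 ≡ 9501 (mod 11368).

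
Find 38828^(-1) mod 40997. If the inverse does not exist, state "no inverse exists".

29694

gcd(40997, 38828) by repeated division:
40997 = 1×38828 + 2169
38828 = 17×2169 + 1955
2169 = 1×1955 + 214
1955 = 9×214 + 29
214 = 7×29 + 11
29 = 2×11 + 7
11 = 1×7 + 4
7 = 1×4 + 3
4 = 1×3 + 1
3 = 3×1 + 0
The gcd is 1. Working backward:
1 = 4 − 3
1 = −7 + 2·4
1 = 2·11 − 3·7
1 = −3·29 + 8·11
1 = 8·214 − 59·29
1 = −59·1955 + 539·214
1 = 539·2169 − 598·1955
1 = −598·38828 + 10705·2169
1 = 10705·40997 − 11303·38828
Hence 38828⁻¹ ≡ -11303 ≡ 29694 (mod 40997).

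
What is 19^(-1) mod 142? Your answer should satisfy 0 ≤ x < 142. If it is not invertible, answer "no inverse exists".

Extended Euclidean algorithm:
142 = 7*19 + 9
19 = 2*9 + 1
9 = 9*1 + 0
The gcd is 1. Working backward:
1 = 19 − 2·9
1 = −2·142 + 15·19
So 19·15 ≡ 1 (mod 142).

15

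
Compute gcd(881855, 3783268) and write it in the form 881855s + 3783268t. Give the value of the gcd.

Euclidean algorithm:
3783268 = 4*881855 + 255848
881855 = 3*255848 + 114311
255848 = 2*114311 + 27226
114311 = 4*27226 + 5407
27226 = 5*5407 + 191
5407 = 28*191 + 59
191 = 3*59 + 14
59 = 4*14 + 3
14 = 4*3 + 2
3 = 1*2 + 1
2 = 2*1 + 0
gcd(881855, 3783268) = 1.
Back-substituting:
1 = 3 − 2
1 = −14 + 5·3
1 = 5·59 − 21·14
1 = −21·191 + 68·59
1 = 68·5407 − 1925·191
1 = −1925·27226 + 9693·5407
1 = 9693·114311 − 40697·27226
1 = −40697·255848 + 91087·114311
1 = 91087·881855 − 313958·255848
1 = −313958·3783268 + 1346919·881855
So 1 = (-313958)·3783268 + (1346919)·881855.

1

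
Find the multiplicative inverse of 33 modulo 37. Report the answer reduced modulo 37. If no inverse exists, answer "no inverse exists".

9

Extended Euclidean algorithm:
37 = 1×33 + 4
33 = 8×4 + 1
4 = 4×1 + 0
The gcd is 1. Working backward:
1 = 33 − 8·4
1 = −8·37 + 9·33
So 33·9 ≡ 1 (mod 37).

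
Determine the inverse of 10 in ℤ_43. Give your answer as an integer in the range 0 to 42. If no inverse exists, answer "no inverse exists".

Extended Euclidean algorithm:
43 = 4·10 + 3
10 = 3·3 + 1
3 = 3·1 + 0
gcd = 1, so the inverse exists. Back-substitute:
1 = 10 − 3·3
1 = −3·43 + 13·10
So 10·13 ≡ 1 (mod 43).

13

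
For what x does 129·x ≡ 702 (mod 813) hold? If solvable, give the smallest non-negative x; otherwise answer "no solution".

163

First find gcd(129, 813):
813 = 6×129 + 39
129 = 3×39 + 12
39 = 3×12 + 3
12 = 4×3 + 0
gcd = 3 and 3 | 702, so solutions exist. Divide through by 3: 43x ≡ 234 (mod 271).
Now find 43⁻¹ mod 271:
271 = 6×43 + 13
43 = 3×13 + 4
13 = 3×4 + 1
4 = 4×1 + 0
Back-substitute:
1 = 13 − 3·4
1 = −3·43 + 10·13
1 = 10·271 − 63·43
So 43·(-63) ≡ 1 (mod 271), i.e. 43⁻¹ ≡ 208.
Then x ≡ 208·234 ≡ 163 (mod 271); the smallest non-negative solution is x = 163.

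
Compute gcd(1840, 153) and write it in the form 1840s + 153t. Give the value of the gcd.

Repeated division:
1840 = 12·153 + 4
153 = 38·4 + 1
4 = 4·1 + 0
gcd(1840, 153) = 1.
Express as a combination:
1 = 153 − 38·4
1 = −38·1840 + 457·153
So 1 = (-38)·1840 + (457)·153.

1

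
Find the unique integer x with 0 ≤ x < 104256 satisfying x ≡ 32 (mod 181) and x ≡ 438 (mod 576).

Write x = 32 + 181·k. Then 181·k ≡ 438 − 32 ≡ 406 (mod 576).
Need 181⁻¹ mod 576. Extended Euclid on (576, 181):
576 = 3*181 + 33
181 = 5*33 + 16
33 = 2*16 + 1
16 = 16*1 + 0
Back-substitute:
1 = 33 − 2·16
1 = −2·181 + 11·33
1 = 11·576 − 35·181
181⁻¹ ≡ 541 (mod 576), so k ≡ 541·406 ≡ 190 (mod 576).
x = 32 + 181·190 = 34422.

34422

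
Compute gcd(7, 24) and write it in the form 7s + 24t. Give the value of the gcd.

Repeated division:
24 = 3·7 + 3
7 = 2·3 + 1
3 = 3·1 + 0
gcd(7, 24) = 1.
Working backward:
1 = 7 − 2·3
1 = −2·24 + 7·7
So 1 = (-2)·24 + (7)·7.

1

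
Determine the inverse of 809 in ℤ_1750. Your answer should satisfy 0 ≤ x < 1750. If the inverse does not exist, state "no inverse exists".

gcd(1750, 809) by repeated division:
1750 = 2×809 + 132
809 = 6×132 + 17
132 = 7×17 + 13
17 = 1×13 + 4
13 = 3×4 + 1
4 = 4×1 + 0
The gcd is 1. Working backward:
1 = 13 − 3·4
1 = −3·17 + 4·13
1 = 4·132 − 31·17
1 = −31·809 + 190·132
1 = 190·1750 − 411·809
Hence 809⁻¹ ≡ -411 ≡ 1339 (mod 1750).

1339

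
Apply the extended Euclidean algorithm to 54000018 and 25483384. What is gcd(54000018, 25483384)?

2

Repeated division:
54000018 = 2×25483384 + 3033250
25483384 = 8×3033250 + 1217384
3033250 = 2×1217384 + 598482
1217384 = 2×598482 + 20420
598482 = 29×20420 + 6302
20420 = 3×6302 + 1514
6302 = 4×1514 + 246
1514 = 6×246 + 38
246 = 6×38 + 18
38 = 2×18 + 2
18 = 9×2 + 0
gcd(54000018, 25483384) = 2.
Back-substituting:
2 = 38 − 2·18
2 = −2·246 + 13·38
2 = 13·1514 − 80·246
2 = −80·6302 + 333·1514
2 = 333·20420 − 1079·6302
2 = −1079·598482 + 31624·20420
2 = 31624·1217384 − 64327·598482
2 = −64327·3033250 + 160278·1217384
2 = 160278·25483384 − 1346551·3033250
2 = −1346551·54000018 + 2853380·25483384
So 2 = (-1346551)·54000018 + (2853380)·25483384.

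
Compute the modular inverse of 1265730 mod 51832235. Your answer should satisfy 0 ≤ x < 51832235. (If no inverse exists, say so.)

Compute gcd(1265730, 51832235):
51832235 = 40·1265730 + 1203035
1265730 = 1·1203035 + 62695
1203035 = 19·62695 + 11830
62695 = 5·11830 + 3545
11830 = 3·3545 + 1195
3545 = 2·1195 + 1155
1195 = 1·1155 + 40
1155 = 28·40 + 35
40 = 1·35 + 5
35 = 7·5 + 0
gcd(1265730, 51832235) = 5 ≠ 1, so 1265730 has no multiplicative inverse modulo 51832235.

no inverse exists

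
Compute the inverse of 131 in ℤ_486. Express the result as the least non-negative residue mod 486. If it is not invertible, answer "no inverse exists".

gcd(486, 131) by repeated division:
486 = 3*131 + 93
131 = 1*93 + 38
93 = 2*38 + 17
38 = 2*17 + 4
17 = 4*4 + 1
4 = 4*1 + 0
The gcd is 1. Working backward:
1 = 17 − 4·4
1 = −4·38 + 9·17
1 = 9·93 − 22·38
1 = −22·131 + 31·93
1 = 31·486 − 115·131
Hence 131⁻¹ ≡ -115 ≡ 371 (mod 486).

371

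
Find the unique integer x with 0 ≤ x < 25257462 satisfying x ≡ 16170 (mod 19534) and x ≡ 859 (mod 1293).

Write x = 16170 + 19534·k. Then 19534·k ≡ 859 − 16170 ≡ 205 (mod 1293).
Need 19534⁻¹ mod 1293. Extended Euclid on (1293, 139):
1293 = 9·139 + 42
139 = 3·42 + 13
42 = 3·13 + 3
13 = 4·3 + 1
3 = 3·1 + 0
Back-substitute:
1 = 13 − 4·3
1 = −4·42 + 13·13
1 = 13·139 − 43·42
1 = −43·1293 + 400·139
19534⁻¹ ≡ 400 (mod 1293), so k ≡ 400·205 ≡ 541 (mod 1293).
x = 16170 + 19534·541 = 10584064.

10584064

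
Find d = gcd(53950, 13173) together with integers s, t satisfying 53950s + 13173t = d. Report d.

Apply Euclid's algorithm to 53950 and 13173:
53950 = 4*13173 + 1258
13173 = 10*1258 + 593
1258 = 2*593 + 72
593 = 8*72 + 17
72 = 4*17 + 4
17 = 4*4 + 1
4 = 4*1 + 0
gcd(53950, 13173) = 1.
Express as a combination:
1 = 17 − 4·4
1 = −4·72 + 17·17
1 = 17·593 − 140·72
1 = −140·1258 + 297·593
1 = 297·13173 − 3110·1258
1 = −3110·53950 + 12737·13173
So 1 = (-3110)·53950 + (12737)·13173.

1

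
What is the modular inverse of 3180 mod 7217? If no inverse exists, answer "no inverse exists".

4918

Extended Euclidean algorithm:
7217 = 2·3180 + 857
3180 = 3·857 + 609
857 = 1·609 + 248
609 = 2·248 + 113
248 = 2·113 + 22
113 = 5·22 + 3
22 = 7·3 + 1
3 = 3·1 + 0
Since gcd(3180, 7217) = 1, back-substitute to write 1 as a combination:
1 = 22 − 7·3
1 = −7·113 + 36·22
1 = 36·248 − 79·113
1 = −79·609 + 194·248
1 = 194·857 − 273·609
1 = −273·3180 + 1013·857
1 = 1013·7217 − 2299·3180
Hence 3180⁻¹ ≡ -2299 ≡ 4918 (mod 7217).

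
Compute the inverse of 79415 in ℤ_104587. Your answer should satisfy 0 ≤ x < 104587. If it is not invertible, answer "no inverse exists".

Compute gcd(79415, 104587):
104587 = 1*79415 + 25172
79415 = 3*25172 + 3899
25172 = 6*3899 + 1778
3899 = 2*1778 + 343
1778 = 5*343 + 63
343 = 5*63 + 28
63 = 2*28 + 7
28 = 4*7 + 0
The gcd is 7, not 1, hence no inverse exists.

no inverse exists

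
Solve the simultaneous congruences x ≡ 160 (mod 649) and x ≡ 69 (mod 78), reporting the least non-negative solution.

Write x = 160 + 649·k. Then 649·k ≡ 69 − 160 ≡ 65 (mod 78).
Need 649⁻¹ mod 78. Extended Euclid on (78, 25):
78 = 3*25 + 3
25 = 8*3 + 1
3 = 3*1 + 0
Back-substitute:
1 = 25 − 8·3
1 = −8·78 + 25·25
649⁻¹ ≡ 25 (mod 78), so k ≡ 25·65 ≡ 65 (mod 78).
x = 160 + 649·65 = 42345.

42345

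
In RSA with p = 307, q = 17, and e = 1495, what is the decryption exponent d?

3943

φ(n) = (p−1)(q−1) = 306·16 = 4896.
Need d with 1495·d ≡ 1 (mod 4896). Apply the extended Euclidean algorithm:
4896 = 3*1495 + 411
1495 = 3*411 + 262
411 = 1*262 + 149
262 = 1*149 + 113
149 = 1*113 + 36
113 = 3*36 + 5
36 = 7*5 + 1
5 = 5*1 + 0
Back-substitute:
1 = 36 − 7·5
1 = −7·113 + 22·36
1 = 22·149 − 29·113
1 = −29·262 + 51·149
1 = 51·411 − 80·262
1 = −80·1495 + 291·411
1 = 291·4896 − 953·1495
So 1495·(-953) ≡ 1 (mod 4896), hence d ≡ -953 ≡ 3943 (mod 4896).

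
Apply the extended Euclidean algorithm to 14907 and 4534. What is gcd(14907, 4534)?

Euclidean algorithm:
14907 = 3·4534 + 1305
4534 = 3·1305 + 619
1305 = 2·619 + 67
619 = 9·67 + 16
67 = 4·16 + 3
16 = 5·3 + 1
3 = 3·1 + 0
gcd(14907, 4534) = 1.
Working backward:
1 = 16 − 5·3
1 = −5·67 + 21·16
1 = 21·619 − 194·67
1 = −194·1305 + 409·619
1 = 409·4534 − 1421·1305
1 = −1421·14907 + 4672·4534
So 1 = (-1421)·14907 + (4672)·4534.

1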